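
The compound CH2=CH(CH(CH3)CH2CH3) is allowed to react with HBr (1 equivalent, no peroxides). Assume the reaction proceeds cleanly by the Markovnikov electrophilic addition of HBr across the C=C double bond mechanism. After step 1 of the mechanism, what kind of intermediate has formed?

secondary carbocation

Step 1: Electrophilic addition begins with the π(C=C) electrons forming a bond to the proton of HBr. Following Markovnikov's rule, the resulting cation is secondary. The H–Br bond breaks heterolytically, releasing Br⁻.
After step 1 the species present is a secondary carbocation.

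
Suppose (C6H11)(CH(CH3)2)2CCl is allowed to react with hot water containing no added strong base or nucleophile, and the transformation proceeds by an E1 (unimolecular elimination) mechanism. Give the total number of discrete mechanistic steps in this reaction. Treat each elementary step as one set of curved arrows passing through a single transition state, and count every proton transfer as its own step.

2

Step 1: The C–Cl bond breaks with both electrons going to the chloride; Cl⁻ leaves and a tertiary carbocation remains.
(No 1,2-shift: no single shift to an adjacent carbon would give a more stable cation.)
Step 2: A water molecule (solvent) deprotonates a β-carbon; as the C–H bond breaks, those electrons form the new alkene π bond.
Total: 2 elementary steps.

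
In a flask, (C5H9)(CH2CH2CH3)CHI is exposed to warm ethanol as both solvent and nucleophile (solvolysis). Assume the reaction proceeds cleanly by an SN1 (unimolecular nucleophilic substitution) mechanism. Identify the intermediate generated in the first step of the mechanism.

secondary carbocation

Step 1: Rate-determining heterolysis of the C–I bond gives I⁻ and a secondary carbocation.
After step 1 the species present is a secondary carbocation.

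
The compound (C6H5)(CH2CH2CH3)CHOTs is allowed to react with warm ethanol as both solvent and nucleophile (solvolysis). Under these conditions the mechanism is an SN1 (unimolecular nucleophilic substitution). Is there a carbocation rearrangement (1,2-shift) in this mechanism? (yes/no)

no

The first-formed carbocation is secondary.
No single 1,2-shift to an adjacent carbon would produce a more-substituted cation than the one already present, so no rearrangement occurs.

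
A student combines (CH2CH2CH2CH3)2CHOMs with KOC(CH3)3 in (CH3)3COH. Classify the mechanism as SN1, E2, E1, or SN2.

Conditions: a strong/bulky base with a secondary substrate bearing a β-hydrogen.
These conditions are the textbook signature of the E2 pathway.
A strong (often hindered) base removes a β-H in concert with loss of the leaving group — bimolecular elimination.

E2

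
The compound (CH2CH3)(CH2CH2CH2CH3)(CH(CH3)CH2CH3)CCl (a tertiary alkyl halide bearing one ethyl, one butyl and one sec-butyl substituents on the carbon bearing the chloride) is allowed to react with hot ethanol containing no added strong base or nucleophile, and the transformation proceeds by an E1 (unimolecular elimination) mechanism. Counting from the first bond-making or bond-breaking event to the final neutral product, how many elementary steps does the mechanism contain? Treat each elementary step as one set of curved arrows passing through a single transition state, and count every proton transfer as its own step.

Step 1: Unassisted departure of Cl⁻ (taking the C–Cl bonding pair) generates a tertiary carbocation.
(No 1,2-shift: no single shift to an adjacent carbon would give a more stable cation.)
Step 2: Loss of a β-proton to an ethanol molecule of the solvent: the C–H bonding pair collapses toward the cationic carbon to form the C=C π bond, yielding the alkene.
Total: 2 elementary steps.

2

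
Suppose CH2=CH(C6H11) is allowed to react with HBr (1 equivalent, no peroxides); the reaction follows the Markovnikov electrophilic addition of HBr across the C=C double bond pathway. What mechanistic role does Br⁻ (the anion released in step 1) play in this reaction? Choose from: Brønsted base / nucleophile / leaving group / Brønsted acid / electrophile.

nucleophile

Step 3: The Br⁻ anion donates a lone pair to the carbocation, forming the new C–Br σ-bond and giving the neutral alkyl halide.
Br⁻ (the anion released in step 1) donates an electron pair to form a new σ-bond to carbon — it is the nucleophile.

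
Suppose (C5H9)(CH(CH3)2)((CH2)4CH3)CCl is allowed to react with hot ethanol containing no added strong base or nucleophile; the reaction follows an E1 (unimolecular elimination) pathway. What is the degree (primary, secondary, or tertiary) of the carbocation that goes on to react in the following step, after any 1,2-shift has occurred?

Step 1: Unassisted departure of Cl⁻ (taking the C–Cl bonding pair) generates a tertiary carbocation.
No single 1,2-shift to an adjacent carbon would give a more-substituted cation, so no rearrangement occurs.

tertiary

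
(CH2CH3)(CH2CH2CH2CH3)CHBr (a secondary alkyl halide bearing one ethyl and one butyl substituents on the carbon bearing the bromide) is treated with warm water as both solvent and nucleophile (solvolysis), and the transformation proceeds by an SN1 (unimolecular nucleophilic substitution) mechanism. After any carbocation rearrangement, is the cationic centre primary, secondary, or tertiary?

secondary

Step 1: Rate-determining heterolysis of the C–Br bond gives Br⁻ and a secondary carbocation.
No single 1,2-shift to an adjacent carbon would give a more-substituted cation, so no rearrangement occurs.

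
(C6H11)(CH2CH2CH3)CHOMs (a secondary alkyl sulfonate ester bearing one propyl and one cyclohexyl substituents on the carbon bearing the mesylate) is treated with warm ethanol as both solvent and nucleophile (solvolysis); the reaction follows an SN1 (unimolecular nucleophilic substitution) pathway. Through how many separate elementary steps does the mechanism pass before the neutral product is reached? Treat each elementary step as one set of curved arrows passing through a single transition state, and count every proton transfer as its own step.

4

Step 1: The C–O bond breaks with both electrons going to the mesylate; MsO⁻ leaves and a secondary carbocation remains.
Step 2: A 1,2-hydride shift from the adjacent cyclohexyl carbon moves the positive charge from the secondary centre to an adjacent carbon, generating a more stable tertiary carbocation.
Step 3: A lone pair on the oxygen of CH3CH2OH attacks the carbocation, forming a new C–O σ-bond and an oxonium ion.
Step 4: A second solvent molecule removes the proton on oxygen, giving the neutral ether product.
Total: 4 elementary steps.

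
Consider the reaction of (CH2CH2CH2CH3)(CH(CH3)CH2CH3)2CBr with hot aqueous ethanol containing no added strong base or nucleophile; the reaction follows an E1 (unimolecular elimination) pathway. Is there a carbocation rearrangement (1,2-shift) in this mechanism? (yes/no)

no

The first-formed carbocation is tertiary.
No single 1,2-shift to an adjacent carbon would produce a more-substituted cation than the one already present, so no rearrangement occurs.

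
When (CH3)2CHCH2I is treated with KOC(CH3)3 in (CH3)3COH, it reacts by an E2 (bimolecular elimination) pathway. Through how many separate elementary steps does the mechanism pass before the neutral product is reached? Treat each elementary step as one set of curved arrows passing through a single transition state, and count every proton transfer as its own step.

Step 1: Concerted anti-periplanar elimination: (CH3)3CO⁻ abstracts a β-H while I⁻ leaves, and the C–H electrons become the new C=C π bond — all in a single transition state.
Total: 1 elementary step.

1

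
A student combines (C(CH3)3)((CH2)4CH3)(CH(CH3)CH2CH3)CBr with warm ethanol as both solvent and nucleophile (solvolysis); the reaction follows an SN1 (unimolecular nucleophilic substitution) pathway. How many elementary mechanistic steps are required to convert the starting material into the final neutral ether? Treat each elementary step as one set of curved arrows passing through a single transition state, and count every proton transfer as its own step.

3

Step 1: The C–Br bond breaks with both electrons going to the bromide; Br⁻ leaves and a tertiary carbocation remains.
(No 1,2-shift: no single shift to an adjacent carbon would give a more stable cation.)
Step 2: Nucleophilic capture: the oxygen of CH3CH2OH bonds to the cationic carbon, producing an oxonium-ion intermediate.
Step 3: Deprotonation of the oxonium oxygen by solvent ethanol yields the neutral ether.
Total: 3 elementary steps.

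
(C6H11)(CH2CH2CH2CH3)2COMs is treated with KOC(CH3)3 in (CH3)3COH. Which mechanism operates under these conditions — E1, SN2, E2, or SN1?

E2

Conditions: a strong/bulky base with a tertiary substrate bearing a β-hydrogen.
These conditions are the textbook signature of the E2 pathway.
A strong (often hindered) base removes a β-H in concert with loss of the leaving group — bimolecular elimination.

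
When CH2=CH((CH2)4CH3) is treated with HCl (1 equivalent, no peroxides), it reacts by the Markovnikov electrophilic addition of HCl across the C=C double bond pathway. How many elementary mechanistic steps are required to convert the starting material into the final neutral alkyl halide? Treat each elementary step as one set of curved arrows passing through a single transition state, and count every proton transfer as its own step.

2

Step 1: Protonation of the alkene by HCl: the π bond acts as the nucleophile and picks up H⁺, giving the more stable (Markovnikov) secondary carbocation. The H–Cl bond breaks heterolytically, releasing Cl⁻.
(No 1,2-shift: no single shift to an adjacent carbon would give a more stable cation.)
Step 2: Cl⁻ captures the cation: a lone pair on Cl⁻ fills the empty p orbital, producing the alkyl halide product.
Total: 2 elementary steps.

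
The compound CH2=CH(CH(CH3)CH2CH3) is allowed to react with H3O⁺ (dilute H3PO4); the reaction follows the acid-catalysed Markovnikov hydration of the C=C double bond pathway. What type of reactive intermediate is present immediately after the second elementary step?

Step 1: Electrophilic addition begins with the π(C=C) electrons forming a bond to the proton of H3O⁺. Following Markovnikov's rule, the resulting cation is secondary. H2O is released.
Step 2: Carbocation rearrangement: a 1,2-hydride shift from the adjacent sec-butyl carbon converts the initially-formed secondary cation into the more stable tertiary cation.
After step 2 the species present is a tertiary carbocation.

tertiary carbocation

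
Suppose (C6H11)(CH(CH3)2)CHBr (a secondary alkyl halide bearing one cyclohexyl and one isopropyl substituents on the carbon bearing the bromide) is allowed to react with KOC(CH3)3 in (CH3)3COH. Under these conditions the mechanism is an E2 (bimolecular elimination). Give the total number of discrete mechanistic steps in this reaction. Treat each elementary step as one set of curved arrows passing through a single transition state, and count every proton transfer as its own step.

1

Step 1: The strong base (CH3)3CO⁻ removes a β-hydrogen; in the same concerted event the electrons of the breaking C–H bond form the new π(C=C) bond and the C–Br σ-bond breaks, expelling Br⁻. Anti-periplanar geometry; one transition state.
Total: 1 elementary step.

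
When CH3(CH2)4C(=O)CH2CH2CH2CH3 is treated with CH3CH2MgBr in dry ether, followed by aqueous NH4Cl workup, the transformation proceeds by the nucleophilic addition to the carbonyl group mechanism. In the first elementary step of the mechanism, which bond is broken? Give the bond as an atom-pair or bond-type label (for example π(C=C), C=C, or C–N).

Step 1: the carbanion-like carbon of CH3CH2MgBr attacks the sp² carbonyl carbon; the C=O π bond breaks and the electrons end up as a lone pair on the alkoxide oxygen of the tetrahedral intermediate.
The bond broken in this step is the π(C=O) bond.

π(C=O)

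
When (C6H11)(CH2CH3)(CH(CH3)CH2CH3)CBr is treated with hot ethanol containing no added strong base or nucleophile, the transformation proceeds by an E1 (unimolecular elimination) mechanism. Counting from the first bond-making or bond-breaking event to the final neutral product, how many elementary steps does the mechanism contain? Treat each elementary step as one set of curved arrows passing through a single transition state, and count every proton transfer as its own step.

2

Step 1: The C–Br bond breaks with both electrons going to the bromide; Br⁻ leaves and a tertiary carbocation remains.
(No 1,2-shift: no single shift to an adjacent carbon would give a more stable cation.)
Step 2: Loss of a β-proton to an ethanol molecule of the solvent: the C–H bonding pair collapses toward the cationic carbon to form the C=C π bond, yielding the alkene.
Total: 2 elementary steps.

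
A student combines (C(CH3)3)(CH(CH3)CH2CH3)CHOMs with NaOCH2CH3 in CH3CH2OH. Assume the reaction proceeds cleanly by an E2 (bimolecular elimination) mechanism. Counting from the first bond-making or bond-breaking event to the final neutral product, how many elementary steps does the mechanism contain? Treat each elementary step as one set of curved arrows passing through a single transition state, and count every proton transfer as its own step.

1

Step 1: Concerted anti-periplanar elimination: CH3CH2O⁻ abstracts a β-H while MsO⁻ leaves, and the C–H electrons become the new C=C π bond — all in a single transition state.
Total: 1 elementary step.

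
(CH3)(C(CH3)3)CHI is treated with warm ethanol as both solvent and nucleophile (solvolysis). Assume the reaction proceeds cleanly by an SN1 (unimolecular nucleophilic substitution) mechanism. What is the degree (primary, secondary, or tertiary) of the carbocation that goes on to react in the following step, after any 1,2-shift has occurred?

tertiary

Step 1: The C–I bond breaks with both electrons going to the iodide; I⁻ leaves and a secondary carbocation remains.
Step 2: Carbocation rearrangement: a 1,2-methyl shift from the adjacent tert-butyl carbon converts the initially-formed secondary cation into the more stable tertiary cation.
The cation rearranges from secondary to tertiary via a 1,2-methyl shift from the adjacent tert-butyl carbon; the tertiary cation is what reacts next.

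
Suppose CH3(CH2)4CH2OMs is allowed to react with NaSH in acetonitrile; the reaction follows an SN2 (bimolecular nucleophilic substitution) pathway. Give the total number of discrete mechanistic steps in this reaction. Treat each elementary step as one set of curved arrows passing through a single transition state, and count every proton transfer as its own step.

1

Step 1: The hydrosulfide nucleophile donates a lone pair from S to the α-carbon in a backside attack; simultaneously the C–O σ-bond breaks and both of its electrons leave with MsO⁻. One concerted step with inversion of configuration.
Total: 1 elementary step.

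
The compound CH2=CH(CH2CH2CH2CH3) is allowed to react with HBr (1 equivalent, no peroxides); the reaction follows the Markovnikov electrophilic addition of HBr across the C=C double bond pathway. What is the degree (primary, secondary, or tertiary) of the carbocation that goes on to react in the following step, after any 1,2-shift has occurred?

secondary

Step 1: Protonation of the alkene by HBr: the π bond acts as the nucleophile and picks up H⁺, giving the more stable (Markovnikov) secondary carbocation. The H–Br bond breaks heterolytically, releasing Br⁻.
No single 1,2-shift to an adjacent carbon would give a more-substituted cation, so no rearrangement occurs.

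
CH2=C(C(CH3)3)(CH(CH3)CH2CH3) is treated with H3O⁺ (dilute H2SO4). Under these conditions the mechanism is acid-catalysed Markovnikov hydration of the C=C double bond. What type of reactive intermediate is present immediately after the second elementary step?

oxonium ion

Step 1: Electrophilic addition begins with the π(C=C) electrons forming a bond to the proton of H3O⁺. Following Markovnikov's rule, the resulting cation is tertiary. H2O is released.
Step 2: Water acts as the nucleophile: an oxygen lone pair bonds to the cationic carbon, giving an oxonium-ion intermediate.
After step 2 the species present is an oxonium ion.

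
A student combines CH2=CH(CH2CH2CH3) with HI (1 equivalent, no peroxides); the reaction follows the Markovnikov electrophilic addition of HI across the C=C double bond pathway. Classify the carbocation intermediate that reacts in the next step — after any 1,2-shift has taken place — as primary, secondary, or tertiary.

secondary

Step 1: The π electrons of the C=C bond attack a proton of HI; Markovnikov addition places the new C–H on the less-substituted alkene carbon, so the positive charge ends up on the more-substituted carbon — a secondary carbocation. The H–I bond breaks heterolytically, releasing I⁻.
No single 1,2-shift to an adjacent carbon would give a more-substituted cation, so no rearrangement occurs.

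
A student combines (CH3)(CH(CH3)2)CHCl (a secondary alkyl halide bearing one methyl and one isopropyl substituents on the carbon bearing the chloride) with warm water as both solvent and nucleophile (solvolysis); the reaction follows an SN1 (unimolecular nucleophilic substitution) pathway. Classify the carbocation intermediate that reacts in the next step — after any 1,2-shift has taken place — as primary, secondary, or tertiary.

Step 1: The C–Cl bond breaks with both electrons going to the chloride; Cl⁻ leaves and a secondary carbocation remains.
Step 2: Carbocation rearrangement: a 1,2-hydride shift from the adjacent isopropyl carbon converts the initially-formed secondary cation into the more stable tertiary cation.
The cation rearranges from secondary to tertiary via a 1,2-hydride shift from the adjacent isopropyl carbon; the tertiary cation is what reacts next.

tertiary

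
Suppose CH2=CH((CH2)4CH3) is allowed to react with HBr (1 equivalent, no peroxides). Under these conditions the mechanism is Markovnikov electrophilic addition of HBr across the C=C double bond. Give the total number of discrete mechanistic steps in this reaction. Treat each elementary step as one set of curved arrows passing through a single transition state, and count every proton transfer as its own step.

Step 1: The π electrons of the C=C bond attack a proton of HBr; Markovnikov addition places the new C–H on the less-substituted alkene carbon, so the positive charge ends up on the more-substituted carbon — a secondary carbocation. The H–Br bond breaks heterolytically, releasing Br⁻.
(No 1,2-shift: no single shift to an adjacent carbon would give a more stable cation.)
Step 2: Br⁻ captures the cation: a lone pair on Br⁻ fills the empty p orbital, producing the alkyl halide product.
Total: 2 elementary steps.

2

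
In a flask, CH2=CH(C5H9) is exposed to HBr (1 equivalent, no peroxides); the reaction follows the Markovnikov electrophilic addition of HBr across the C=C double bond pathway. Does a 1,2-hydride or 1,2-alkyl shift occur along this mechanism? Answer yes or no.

The first-formed carbocation is secondary.
The adjacent cyclopentyl carbon already bears 2 other carbon substituents and has a hydrogen to migrate; after a 1,2-hydride shift from that carbon the positive charge sits on a tertiary centre.
Tertiary is more stable than secondary, so the shift occurs.

yes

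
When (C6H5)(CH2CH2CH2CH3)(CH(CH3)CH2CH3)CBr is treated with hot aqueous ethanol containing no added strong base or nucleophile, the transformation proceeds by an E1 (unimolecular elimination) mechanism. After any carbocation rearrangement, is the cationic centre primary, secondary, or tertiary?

tertiary

Step 1: Ionisation: the C–Br σ-bond cleaves heterolytically; both bonding electrons depart with Br⁻, leaving a tertiary carbocation at the α-carbon.
No single 1,2-shift to an adjacent carbon would give a more-substituted cation, so no rearrangement occurs.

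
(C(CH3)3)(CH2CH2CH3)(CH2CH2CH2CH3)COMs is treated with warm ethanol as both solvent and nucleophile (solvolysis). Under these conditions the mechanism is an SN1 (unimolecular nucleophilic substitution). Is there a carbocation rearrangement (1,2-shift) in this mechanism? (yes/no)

no

The first-formed carbocation is tertiary.
No single 1,2-shift to an adjacent carbon would produce a more-substituted cation than the one already present, so no rearrangement occurs.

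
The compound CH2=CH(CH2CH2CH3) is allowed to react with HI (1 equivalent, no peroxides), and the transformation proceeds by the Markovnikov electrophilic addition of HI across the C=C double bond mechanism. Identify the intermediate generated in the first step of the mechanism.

Step 1: Electrophilic addition begins with the π(C=C) electrons forming a bond to the proton of HI. Following Markovnikov's rule, the resulting cation is secondary. The H–I bond breaks heterolytically, releasing I⁻.
After step 1 the species present is a secondary carbocation.

secondary carbocation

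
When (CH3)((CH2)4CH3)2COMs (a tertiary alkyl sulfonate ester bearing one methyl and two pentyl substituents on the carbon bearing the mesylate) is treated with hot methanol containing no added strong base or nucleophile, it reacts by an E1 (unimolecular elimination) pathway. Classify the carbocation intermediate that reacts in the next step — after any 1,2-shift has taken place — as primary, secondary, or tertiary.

tertiary

Step 1: Ionisation: the C–O σ-bond cleaves heterolytically; both bonding electrons depart with MsO⁻, leaving a tertiary carbocation at the α-carbon.
No single 1,2-shift to an adjacent carbon would give a more-substituted cation, so no rearrangement occurs.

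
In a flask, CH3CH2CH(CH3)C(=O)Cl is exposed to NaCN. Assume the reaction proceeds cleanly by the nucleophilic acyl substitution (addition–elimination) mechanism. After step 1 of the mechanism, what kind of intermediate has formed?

Step 1: CN⁻ adds to the carbonyl carbon; the C=O π electrons shift onto oxygen and a tetrahedral alkoxide intermediate forms.
After step 1 the species present is a tetrahedral intermediate.

tetrahedral intermediate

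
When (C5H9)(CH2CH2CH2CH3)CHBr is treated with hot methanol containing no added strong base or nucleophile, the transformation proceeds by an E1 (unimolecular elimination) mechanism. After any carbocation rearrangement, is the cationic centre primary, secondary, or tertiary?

Step 1: Ionisation: the C–Br σ-bond cleaves heterolytically; both bonding electrons depart with Br⁻, leaving a secondary carbocation at the α-carbon.
Step 2: Carbocation rearrangement: a 1,2-hydride shift from the adjacent cyclopentyl carbon converts the initially-formed secondary cation into the more stable tertiary cation.
The cation rearranges from secondary to tertiary via a 1,2-hydride shift from the adjacent cyclopentyl carbon; the tertiary cation is what reacts next.

tertiary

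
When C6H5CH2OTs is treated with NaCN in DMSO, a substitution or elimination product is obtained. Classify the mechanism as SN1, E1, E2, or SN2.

SN2

Conditions: a primary substrate with a strong nucleophile in the polar aprotic solvent DMSO.
These conditions are the textbook signature of the SN2 pathway.
An unhindered substrate with a strong nucleophile in a polar aprotic solvent favours one-step backside displacement.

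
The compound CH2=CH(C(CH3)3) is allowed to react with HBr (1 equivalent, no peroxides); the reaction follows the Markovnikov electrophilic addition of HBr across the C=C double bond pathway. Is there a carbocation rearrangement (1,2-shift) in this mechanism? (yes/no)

The first-formed carbocation is secondary.
The adjacent tert-butyl carbon has no hydrogen but bears methyl groups; migration of one methyl with its bonding pair (a 1,2-methyl shift) places the charge on a tertiary centre.
Tertiary is more stable than secondary, so the shift occurs.

yes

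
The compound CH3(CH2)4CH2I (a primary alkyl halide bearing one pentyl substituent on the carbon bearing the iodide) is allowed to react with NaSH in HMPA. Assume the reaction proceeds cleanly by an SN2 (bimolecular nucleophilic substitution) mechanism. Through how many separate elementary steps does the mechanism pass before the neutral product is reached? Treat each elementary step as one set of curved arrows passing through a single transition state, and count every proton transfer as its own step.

1

Step 1: Backside attack by HS⁻ on the carbon bearing the iodide: the new C–S bond forms as the C–I bond breaks, with Walden inversion at carbon.
Total: 1 elementary step.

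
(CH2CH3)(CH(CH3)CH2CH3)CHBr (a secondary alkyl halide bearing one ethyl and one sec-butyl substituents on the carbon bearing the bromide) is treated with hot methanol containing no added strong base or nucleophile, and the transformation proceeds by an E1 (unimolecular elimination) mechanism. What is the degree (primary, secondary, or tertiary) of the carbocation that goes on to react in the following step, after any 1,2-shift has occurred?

tertiary

Step 1: Unassisted departure of Br⁻ (taking the C–Br bonding pair) generates a secondary carbocation.
Step 2: A hydride (H with its bonding pair) migrates from the adjacent sec-butyl carbon to the cationic centre — a 1,2-hydride shift — upgrading the secondary cation to a tertiary one.
The cation rearranges from secondary to tertiary via a 1,2-hydride shift from the adjacent sec-butyl carbon; the tertiary cation is what reacts next.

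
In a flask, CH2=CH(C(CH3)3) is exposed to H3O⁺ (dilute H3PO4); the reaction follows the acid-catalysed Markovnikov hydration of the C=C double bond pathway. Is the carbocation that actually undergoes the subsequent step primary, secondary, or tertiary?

tertiary

Step 1: Electrophilic addition begins with the π(C=C) electrons forming a bond to the proton of H3O⁺. Following Markovnikov's rule, the resulting cation is secondary. H2O is released.
Step 2: A 1,2-methyl shift from the adjacent tert-butyl carbon moves the positive charge from the secondary centre to an adjacent carbon, generating a more stable tertiary carbocation.
The cation rearranges from secondary to tertiary via a 1,2-methyl shift from the adjacent tert-butyl carbon; the tertiary cation is what reacts next.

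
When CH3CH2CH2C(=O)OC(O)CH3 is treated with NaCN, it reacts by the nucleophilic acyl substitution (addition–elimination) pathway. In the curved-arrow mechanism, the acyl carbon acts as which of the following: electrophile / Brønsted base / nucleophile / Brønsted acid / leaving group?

electrophile

Step 1: CN⁻ adds to the carbonyl carbon; the C=O π electrons shift onto oxygen and a tetrahedral alkoxide intermediate forms.
The acyl carbon accepts an electron pair into an empty or π* orbital — it is the electrophile.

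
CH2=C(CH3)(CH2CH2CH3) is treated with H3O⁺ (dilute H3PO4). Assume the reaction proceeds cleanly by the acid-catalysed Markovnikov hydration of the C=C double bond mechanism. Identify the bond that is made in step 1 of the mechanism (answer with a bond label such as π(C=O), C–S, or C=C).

Step 1: Protonation of the alkene by H3O⁺: the π bond acts as the nucleophile and picks up H⁺, giving the more stable (Markovnikov) tertiary carbocation. H2O is released.
The bond formed in this step is the C–H bond.

C–H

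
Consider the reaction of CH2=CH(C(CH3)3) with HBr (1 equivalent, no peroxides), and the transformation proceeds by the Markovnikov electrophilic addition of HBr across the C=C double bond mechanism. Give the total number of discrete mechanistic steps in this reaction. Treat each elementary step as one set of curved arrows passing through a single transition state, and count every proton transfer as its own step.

Step 1: Protonation of the alkene by HBr: the π bond acts as the nucleophile and picks up H⁺, giving the more stable (Markovnikov) secondary carbocation. The H–Br bond breaks heterolytically, releasing Br⁻.
Step 2: Carbocation rearrangement: a 1,2-methyl shift from the adjacent tert-butyl carbon converts the initially-formed secondary cation into the more stable tertiary cation.
Step 3: Nucleophilic attack by Br⁻ on the carbocation completes the addition, giving R–Br.
Total: 3 elementary steps.

3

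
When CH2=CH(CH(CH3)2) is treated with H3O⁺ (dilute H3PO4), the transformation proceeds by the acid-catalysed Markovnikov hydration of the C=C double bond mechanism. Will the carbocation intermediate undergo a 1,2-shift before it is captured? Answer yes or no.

The first-formed carbocation is secondary.
The adjacent isopropyl carbon already bears 2 other carbon substituents and has a hydrogen to migrate; after a 1,2-hydride shift from that carbon the positive charge sits on a tertiary centre.
Tertiary is more stable than secondary, so the shift occurs.

yes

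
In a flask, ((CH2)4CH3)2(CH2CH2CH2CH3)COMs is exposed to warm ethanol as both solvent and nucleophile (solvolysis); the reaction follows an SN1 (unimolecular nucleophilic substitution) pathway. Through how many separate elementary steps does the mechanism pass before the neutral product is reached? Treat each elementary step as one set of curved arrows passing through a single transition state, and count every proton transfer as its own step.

Step 1: Unassisted departure of MsO⁻ (taking the C–O bonding pair) generates a tertiary carbocation.
(No 1,2-shift: no single shift to an adjacent carbon would give a more stable cation.)
Step 2: Nucleophilic capture: the oxygen of CH3CH2OH bonds to the cationic carbon, producing an oxonium-ion intermediate.
Step 3: Proton transfer from the O–H of the oxonium ion to a solvent molecule delivers the neutral ether.
Total: 3 elementary steps.

3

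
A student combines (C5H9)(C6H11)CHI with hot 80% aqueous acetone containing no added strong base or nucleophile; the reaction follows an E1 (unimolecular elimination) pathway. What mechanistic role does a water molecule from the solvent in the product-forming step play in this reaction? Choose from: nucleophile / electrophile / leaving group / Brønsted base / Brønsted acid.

Brønsted base

Step 3: A weak base (a water molecule from the solvent) removes a proton from a carbon adjacent to the cationic centre; the electrons of that C–H bond become the new π(C=C) bond, giving the alkene.
A water molecule from the solvent in the product-forming step accepts a proton in a proton-transfer step — a Brønsted base.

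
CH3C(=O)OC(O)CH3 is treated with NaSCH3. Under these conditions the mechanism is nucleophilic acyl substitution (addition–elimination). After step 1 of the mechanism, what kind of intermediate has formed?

Step 1: Nucleophilic addition of CH3S⁻ to the acyl carbon breaks the π(C=O) bond and yields a tetrahedral, anionic intermediate.
After step 1 the species present is a tetrahedral intermediate.

tetrahedral intermediate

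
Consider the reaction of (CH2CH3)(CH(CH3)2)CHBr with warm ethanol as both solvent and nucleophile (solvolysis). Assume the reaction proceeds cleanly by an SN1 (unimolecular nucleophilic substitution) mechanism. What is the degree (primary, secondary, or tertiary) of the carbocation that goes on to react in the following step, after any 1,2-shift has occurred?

tertiary

Step 1: The C–Br bond breaks with both electrons going to the bromide; Br⁻ leaves and a secondary carbocation remains.
Step 2: Carbocation rearrangement: a 1,2-hydride shift from the adjacent isopropyl carbon converts the initially-formed secondary cation into the more stable tertiary cation.
The cation rearranges from secondary to tertiary via a 1,2-hydride shift from the adjacent isopropyl carbon; the tertiary cation is what reacts next.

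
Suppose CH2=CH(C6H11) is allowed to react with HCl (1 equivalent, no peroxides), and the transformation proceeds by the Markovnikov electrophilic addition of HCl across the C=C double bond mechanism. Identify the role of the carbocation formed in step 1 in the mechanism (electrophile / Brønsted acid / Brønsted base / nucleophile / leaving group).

Step 3: The Cl⁻ anion donates a lone pair to the carbocation, forming the new C–Cl σ-bond and giving the neutral alkyl halide.
The carbocation formed in step 1 accepts an electron pair into an empty or π* orbital — it is the electrophile.

electrophile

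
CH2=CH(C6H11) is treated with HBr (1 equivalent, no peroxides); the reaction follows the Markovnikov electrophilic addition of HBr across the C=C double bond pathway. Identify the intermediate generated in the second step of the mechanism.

Step 1: The π electrons of the C=C bond attack a proton of HBr; Markovnikov addition places the new C–H on the less-substituted alkene carbon, so the positive charge ends up on the more-substituted carbon — a secondary carbocation. The H–Br bond breaks heterolytically, releasing Br⁻.
Step 2: A 1,2-hydride shift from the adjacent cyclohexyl carbon moves the positive charge from the secondary centre to an adjacent carbon, generating a more stable tertiary carbocation.
After step 2 the species present is a tertiary carbocation.

tertiary carbocation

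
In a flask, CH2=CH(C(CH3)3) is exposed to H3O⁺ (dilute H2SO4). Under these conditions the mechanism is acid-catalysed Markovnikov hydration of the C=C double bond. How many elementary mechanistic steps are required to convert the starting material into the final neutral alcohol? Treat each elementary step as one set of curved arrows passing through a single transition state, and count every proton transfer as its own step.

Step 1: Electrophilic addition begins with the π(C=C) electrons forming a bond to the proton of H3O⁺. Following Markovnikov's rule, the resulting cation is secondary. H2O is released.
Step 2: A methyl group with its bonding pair migrates from the adjacent tert-butyl carbon to the cationic centre — a 1,2-methyl shift — upgrading the secondary cation to a tertiary one.
Step 3: Nucleophilic capture of the cation by H2O produces the protonated alcohol (an oxonium ion).
Step 4: Deprotonation of the oxonium ion by a water molecule delivers the neutral alcohol and regenerates the acid catalyst.
Total: 4 elementary steps.

4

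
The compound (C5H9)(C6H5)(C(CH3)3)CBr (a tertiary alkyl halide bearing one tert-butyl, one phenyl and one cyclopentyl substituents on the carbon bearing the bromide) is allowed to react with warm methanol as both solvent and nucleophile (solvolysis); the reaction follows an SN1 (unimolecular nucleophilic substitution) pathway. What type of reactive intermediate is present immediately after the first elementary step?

Step 1: The C–Br bond breaks with both electrons going to the bromide; Br⁻ leaves and a tertiary carbocation remains.
After step 1 the species present is a tertiary carbocation.

tertiary carbocation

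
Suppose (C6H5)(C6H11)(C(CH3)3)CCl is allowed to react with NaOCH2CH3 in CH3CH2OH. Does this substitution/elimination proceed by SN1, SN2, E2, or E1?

E2

Conditions: a strong base with a tertiary substrate bearing a β-hydrogen.
These conditions are the textbook signature of the E2 pathway.
A strong (often hindered) base removes a β-H in concert with loss of the leaving group — bimolecular elimination.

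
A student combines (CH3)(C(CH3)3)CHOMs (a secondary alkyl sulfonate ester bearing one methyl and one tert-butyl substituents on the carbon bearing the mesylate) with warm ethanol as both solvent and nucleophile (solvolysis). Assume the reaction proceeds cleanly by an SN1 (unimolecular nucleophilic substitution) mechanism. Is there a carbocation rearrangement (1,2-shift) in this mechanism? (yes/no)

yes

The first-formed carbocation is secondary.
The adjacent tert-butyl carbon has no hydrogen but bears methyl groups; migration of one methyl with its bonding pair (a 1,2-methyl shift) places the charge on a tertiary centre.
Tertiary is more stable than secondary, so the shift occurs.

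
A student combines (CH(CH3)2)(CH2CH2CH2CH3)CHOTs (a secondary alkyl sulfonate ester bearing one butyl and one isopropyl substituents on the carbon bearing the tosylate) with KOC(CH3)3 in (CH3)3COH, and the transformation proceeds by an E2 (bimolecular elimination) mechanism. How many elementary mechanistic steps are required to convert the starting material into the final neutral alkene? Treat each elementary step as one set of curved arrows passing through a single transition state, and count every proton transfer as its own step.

Step 1: The strong base (CH3)3CO⁻ removes a β-hydrogen; in the same concerted event the electrons of the breaking C–H bond form the new π(C=C) bond and the C–O σ-bond breaks, expelling TsO⁻. Anti-periplanar geometry; one transition state.
Total: 1 elementary step.

1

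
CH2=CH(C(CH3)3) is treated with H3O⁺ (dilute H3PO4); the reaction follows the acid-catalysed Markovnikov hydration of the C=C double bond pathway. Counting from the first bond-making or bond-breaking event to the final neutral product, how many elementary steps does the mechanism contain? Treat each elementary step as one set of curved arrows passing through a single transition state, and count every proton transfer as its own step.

Step 1: Protonation of the alkene by H3O⁺: the π bond acts as the nucleophile and picks up H⁺, giving the more stable (Markovnikov) secondary carbocation. H2O is released.
Step 2: A 1,2-methyl shift from the adjacent tert-butyl carbon moves the positive charge from the secondary centre to an adjacent carbon, generating a more stable tertiary carbocation.
Step 3: Nucleophilic capture of the cation by H2O produces the protonated alcohol (an oxonium ion).
Step 4: H2O removes a proton from the oxonium oxygen, regenerating H3O⁺ and giving the neutral alcohol.
Total: 4 elementary steps.

4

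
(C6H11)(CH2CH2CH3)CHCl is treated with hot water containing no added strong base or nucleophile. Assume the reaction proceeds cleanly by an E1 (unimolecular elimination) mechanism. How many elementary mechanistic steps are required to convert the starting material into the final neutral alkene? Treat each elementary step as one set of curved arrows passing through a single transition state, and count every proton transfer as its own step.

Step 1: Rate-determining heterolysis of the C–Cl bond gives Cl⁻ and a secondary carbocation.
Step 2: A 1,2-hydride shift from the adjacent cyclohexyl carbon moves the positive charge from the secondary centre to an adjacent carbon, generating a more stable tertiary carbocation.
Step 3: A weak base (a water molecule from the solvent) removes a proton from a carbon adjacent to the cationic centre; the electrons of that C–H bond become the new π(C=C) bond, giving the alkene.
Total: 3 elementary steps.

3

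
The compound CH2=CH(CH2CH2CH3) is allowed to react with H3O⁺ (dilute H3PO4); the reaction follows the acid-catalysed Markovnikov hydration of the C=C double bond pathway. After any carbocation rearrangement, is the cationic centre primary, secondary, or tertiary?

secondary

Step 1: Protonation of the alkene by H3O⁺: the π bond acts as the nucleophile and picks up H⁺, giving the more stable (Markovnikov) secondary carbocation. H2O is released.
No single 1,2-shift to an adjacent carbon would give a more-substituted cation, so no rearrangement occurs.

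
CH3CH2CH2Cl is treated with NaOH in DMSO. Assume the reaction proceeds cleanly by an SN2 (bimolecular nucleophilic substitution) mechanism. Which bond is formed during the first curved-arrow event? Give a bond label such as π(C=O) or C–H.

C–O

Step 1: Backside attack by OH⁻ on the carbon bearing the chloride: the new C–O bond forms as the C–Cl bond breaks, with Walden inversion at carbon.
The bond formed in this step is the C–O bond.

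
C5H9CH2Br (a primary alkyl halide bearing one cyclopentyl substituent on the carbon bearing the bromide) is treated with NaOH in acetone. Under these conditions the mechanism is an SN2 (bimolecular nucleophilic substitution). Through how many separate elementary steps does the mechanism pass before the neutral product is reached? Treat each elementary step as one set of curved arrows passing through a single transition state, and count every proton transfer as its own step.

Step 1: The hydroxide nucleophile donates a lone pair from O to the α-carbon in a backside attack; simultaneously the C–Br σ-bond breaks and both of its electrons leave with Br⁻. One concerted step with inversion of configuration.
Total: 1 elementary step.

1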